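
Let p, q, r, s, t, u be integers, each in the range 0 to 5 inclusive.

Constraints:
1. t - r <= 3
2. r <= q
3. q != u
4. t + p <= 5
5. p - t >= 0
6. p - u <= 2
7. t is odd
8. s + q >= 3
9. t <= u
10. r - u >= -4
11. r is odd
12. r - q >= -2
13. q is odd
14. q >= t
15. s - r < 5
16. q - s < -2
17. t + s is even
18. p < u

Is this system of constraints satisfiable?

Satisfiable

Try p = 2, q = 1, r = 1, s = 5, t = 1, u = 3.
Check constraint 1: t - r = 0; constraint 4: t + p = 3. The remaining constraints are straightforward to verify.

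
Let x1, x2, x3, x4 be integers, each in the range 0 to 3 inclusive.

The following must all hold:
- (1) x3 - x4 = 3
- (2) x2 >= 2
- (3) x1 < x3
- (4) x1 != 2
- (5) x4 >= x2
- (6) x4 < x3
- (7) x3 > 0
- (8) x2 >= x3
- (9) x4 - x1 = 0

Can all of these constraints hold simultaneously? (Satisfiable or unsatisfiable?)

Constraints 5, 6, and 8 give x3 ≤ x2, x2 ≤ x4, x4 < x3. Chaining: x3 ≤ x2 ≤ x4 < x3, which forces x3 < x3 — impossible.

Unsatisfiable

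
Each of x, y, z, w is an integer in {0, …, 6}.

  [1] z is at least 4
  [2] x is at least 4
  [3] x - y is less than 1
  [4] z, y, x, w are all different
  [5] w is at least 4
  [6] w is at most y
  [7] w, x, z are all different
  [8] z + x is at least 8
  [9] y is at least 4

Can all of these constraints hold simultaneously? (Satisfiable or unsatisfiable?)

Unsatisfiable

Constraints 1, 2, 5, and 9 confine each of z, y, x, w to the 3 values {4, …, 6} (the domain already gives each ≤ 6).
Constraint 4 requires all 4 of them to be distinct, but only 3 values are available — impossible by the pigeonhole principle.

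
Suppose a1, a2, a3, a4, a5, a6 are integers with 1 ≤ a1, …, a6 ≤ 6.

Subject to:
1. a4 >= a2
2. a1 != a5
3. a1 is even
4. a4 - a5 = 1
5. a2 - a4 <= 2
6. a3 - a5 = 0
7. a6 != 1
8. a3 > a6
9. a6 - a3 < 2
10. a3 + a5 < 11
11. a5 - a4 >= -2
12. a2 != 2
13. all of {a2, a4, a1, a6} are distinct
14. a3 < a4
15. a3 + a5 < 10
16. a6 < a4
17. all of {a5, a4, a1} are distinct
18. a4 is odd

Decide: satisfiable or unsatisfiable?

Setting (a1, a2, a3, a4, a5, a6) = (2, 4, 4, 5, 4, 3) satisfies everything: constraint 4: a4 - a5 = 1; constraint 5: a2 - a4 = -1; constraint 6: a3 - a5 = 0, and the others follow.

Satisfiable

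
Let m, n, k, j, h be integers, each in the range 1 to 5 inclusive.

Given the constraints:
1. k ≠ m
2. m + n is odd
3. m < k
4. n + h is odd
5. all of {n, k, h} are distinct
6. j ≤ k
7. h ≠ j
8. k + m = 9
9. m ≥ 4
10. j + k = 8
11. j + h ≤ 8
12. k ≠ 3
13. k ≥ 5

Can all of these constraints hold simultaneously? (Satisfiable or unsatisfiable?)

Satisfiable

The assignment m = 4, n = 1, k = 5, j = 3, h = 4 works:
  constraint 8 holds since k + m = 9.
  constraint 10 holds since j + k = 8.
The rest check out directly.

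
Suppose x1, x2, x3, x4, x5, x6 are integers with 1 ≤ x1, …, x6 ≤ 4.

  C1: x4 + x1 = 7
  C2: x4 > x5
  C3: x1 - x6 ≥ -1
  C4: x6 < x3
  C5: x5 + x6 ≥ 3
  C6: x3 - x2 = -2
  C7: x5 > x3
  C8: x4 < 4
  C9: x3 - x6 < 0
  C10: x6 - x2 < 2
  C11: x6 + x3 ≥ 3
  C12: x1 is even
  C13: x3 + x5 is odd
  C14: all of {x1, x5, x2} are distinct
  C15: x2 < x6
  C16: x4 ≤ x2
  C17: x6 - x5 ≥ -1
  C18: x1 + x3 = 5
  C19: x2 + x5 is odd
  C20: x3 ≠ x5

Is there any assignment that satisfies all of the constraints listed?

Constraints 2, 4, 7, 15, and 16 give x5 < x4, x4 ≤ x2, x2 < x6, x6 < x3, x3 < x5. Chaining: x5 < x4 ≤ x2 < x6 < x3 < x5, which forces x5 < x5 — impossible.

Unsatisfiable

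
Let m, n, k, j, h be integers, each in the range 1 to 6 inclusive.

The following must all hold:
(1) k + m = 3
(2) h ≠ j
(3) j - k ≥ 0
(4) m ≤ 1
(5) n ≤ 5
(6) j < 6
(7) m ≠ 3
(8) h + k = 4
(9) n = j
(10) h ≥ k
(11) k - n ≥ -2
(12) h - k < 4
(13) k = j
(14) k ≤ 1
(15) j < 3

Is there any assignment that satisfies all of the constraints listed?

Unsatisfiable

From constraint 14: k ≤ 1. From constraint 4: m ≤ 1. Hence k + m ≤ 2. But constraint 1 requires k + m = 3, and 3 > 2. Contradiction.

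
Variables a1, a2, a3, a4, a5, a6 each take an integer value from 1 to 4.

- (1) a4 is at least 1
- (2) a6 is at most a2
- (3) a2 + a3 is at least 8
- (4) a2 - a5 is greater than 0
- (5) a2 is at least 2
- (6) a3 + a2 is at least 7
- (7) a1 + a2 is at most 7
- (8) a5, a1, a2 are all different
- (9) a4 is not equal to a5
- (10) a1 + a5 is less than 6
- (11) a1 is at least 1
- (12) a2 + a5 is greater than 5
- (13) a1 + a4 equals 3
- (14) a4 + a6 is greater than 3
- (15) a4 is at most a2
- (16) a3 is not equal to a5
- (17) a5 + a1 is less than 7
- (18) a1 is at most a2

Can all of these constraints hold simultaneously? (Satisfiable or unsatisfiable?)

One satisfying assignment is a1 = 1, a2 = 4, a3 = 4, a4 = 2, a5 = 3, a6 = 4.
For the less obvious constraints — constraint 3: a2 + a3 = 8; constraint 4: a2 - a5 = 1 — and the others hold by inspection.

Satisfiable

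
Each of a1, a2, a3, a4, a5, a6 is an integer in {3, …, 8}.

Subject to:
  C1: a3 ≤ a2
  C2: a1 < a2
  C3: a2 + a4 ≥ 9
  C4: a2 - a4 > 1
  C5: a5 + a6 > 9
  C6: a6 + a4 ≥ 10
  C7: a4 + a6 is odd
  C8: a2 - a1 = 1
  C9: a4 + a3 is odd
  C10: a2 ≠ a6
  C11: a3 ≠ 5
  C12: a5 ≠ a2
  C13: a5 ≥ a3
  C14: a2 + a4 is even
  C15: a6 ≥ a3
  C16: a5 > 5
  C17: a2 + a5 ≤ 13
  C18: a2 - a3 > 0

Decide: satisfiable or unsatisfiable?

Satisfiable

Try a1 = 6, a2 = 7, a3 = 6, a4 = 5, a5 = 6, a6 = 6.
Check constraint 3: a2 + a4 = 12; constraint 4: a2 - a4 = 2. The remaining constraints are straightforward to verify.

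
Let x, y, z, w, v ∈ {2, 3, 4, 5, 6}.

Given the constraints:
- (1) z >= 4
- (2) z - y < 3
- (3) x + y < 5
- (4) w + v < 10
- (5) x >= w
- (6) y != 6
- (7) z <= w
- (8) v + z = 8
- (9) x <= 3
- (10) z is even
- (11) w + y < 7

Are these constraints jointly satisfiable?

From constraints 1 and 7: w ≥ z and z ≥ 4, so w ≥ 4. From constraints 5 and 9: w ≤ x and x ≤ 3, so w ≤ 3. But 3 < 4, so no value of w works.

Unsatisfiable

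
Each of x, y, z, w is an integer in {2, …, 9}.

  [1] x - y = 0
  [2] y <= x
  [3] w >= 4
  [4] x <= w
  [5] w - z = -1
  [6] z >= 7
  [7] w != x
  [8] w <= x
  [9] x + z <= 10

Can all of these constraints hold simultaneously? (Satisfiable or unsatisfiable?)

From constraints 3 and 8: x ≥ w ≥ 4. From constraint 6: z ≥ 7. Hence x + z ≥ 11. But constraint 9 requires x + z ≤ 10, and 10 < 11. Contradiction.

Unsatisfiable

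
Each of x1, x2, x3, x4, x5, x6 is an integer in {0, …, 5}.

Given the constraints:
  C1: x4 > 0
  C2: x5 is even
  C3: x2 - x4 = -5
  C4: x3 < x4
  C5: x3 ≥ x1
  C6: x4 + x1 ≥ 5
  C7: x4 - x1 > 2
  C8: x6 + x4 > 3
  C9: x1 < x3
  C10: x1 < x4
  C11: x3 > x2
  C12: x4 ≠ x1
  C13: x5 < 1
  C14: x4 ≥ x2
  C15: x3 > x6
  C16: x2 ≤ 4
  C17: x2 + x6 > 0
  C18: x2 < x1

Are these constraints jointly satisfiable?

Satisfiable

Setting (x1, x2, x3, x4, x5, x6) = (1, 0, 2, 5, 0, 1) satisfies everything: constraint 3: x2 - x4 = -5; constraint 6: x4 + x1 = 6, and the others follow.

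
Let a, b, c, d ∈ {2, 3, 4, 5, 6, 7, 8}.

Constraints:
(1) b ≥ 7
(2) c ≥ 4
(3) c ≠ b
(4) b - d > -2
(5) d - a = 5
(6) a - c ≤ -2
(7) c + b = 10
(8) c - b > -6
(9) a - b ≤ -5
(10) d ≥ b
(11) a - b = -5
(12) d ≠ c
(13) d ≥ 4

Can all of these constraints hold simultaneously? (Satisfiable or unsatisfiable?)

Unsatisfiable

From constraint 2: c ≥ 4. From constraint 1: b ≥ 7. Hence c + b ≥ 11. But constraint 7 requires c + b = 10, and 10 < 11. Contradiction.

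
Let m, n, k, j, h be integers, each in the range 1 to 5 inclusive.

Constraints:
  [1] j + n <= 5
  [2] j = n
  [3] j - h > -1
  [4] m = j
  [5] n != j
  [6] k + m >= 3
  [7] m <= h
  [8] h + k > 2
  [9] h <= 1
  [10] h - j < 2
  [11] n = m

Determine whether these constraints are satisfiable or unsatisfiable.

From constraints 4 and 11, n = m = j, so n = j. But constraint 5 says n ≠ j. Contradiction.

Unsatisfiable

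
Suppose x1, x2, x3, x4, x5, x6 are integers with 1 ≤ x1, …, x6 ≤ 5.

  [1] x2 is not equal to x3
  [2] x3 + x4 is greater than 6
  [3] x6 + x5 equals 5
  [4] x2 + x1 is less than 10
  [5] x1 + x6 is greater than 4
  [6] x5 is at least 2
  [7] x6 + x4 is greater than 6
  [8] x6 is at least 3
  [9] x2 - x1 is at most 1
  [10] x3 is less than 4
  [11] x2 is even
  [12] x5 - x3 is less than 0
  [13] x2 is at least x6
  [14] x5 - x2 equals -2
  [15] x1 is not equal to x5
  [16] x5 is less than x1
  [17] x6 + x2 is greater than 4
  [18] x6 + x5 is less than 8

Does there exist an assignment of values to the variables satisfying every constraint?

Satisfiable

One satisfying assignment is x1 = 3, x2 = 4, x3 = 3, x4 = 4, x5 = 2, x6 = 3.
For the less obvious constraints — constraint 2: x3 + x4 = 7; constraint 3: x6 + x5 = 5; constraint 4: x2 + x1 = 7 — and the others hold by inspection.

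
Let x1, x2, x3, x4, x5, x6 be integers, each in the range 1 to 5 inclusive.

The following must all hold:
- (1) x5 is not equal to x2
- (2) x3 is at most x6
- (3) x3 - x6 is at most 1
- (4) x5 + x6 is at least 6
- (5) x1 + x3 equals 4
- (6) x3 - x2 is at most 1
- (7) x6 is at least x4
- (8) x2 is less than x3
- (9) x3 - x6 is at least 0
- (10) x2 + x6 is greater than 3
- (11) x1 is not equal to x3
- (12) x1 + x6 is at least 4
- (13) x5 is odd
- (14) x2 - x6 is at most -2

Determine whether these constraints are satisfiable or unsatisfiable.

Constraints 6, 9, and 14 give x2 − x3 ≥ -1, x3 − x6 ≥ 0, x6 − x2 ≥ 2.
Adding all 3 inequalities: the left sides telescope to 0, and the right sides sum to (-1) + 0 + 2 = 1. So 0 ≥ 1, which is false.

Unsatisfiable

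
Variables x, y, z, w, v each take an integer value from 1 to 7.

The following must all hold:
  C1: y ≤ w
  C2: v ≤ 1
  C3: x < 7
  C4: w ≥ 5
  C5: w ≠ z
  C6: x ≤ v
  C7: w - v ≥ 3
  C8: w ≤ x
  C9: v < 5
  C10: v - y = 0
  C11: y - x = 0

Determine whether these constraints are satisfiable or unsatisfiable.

Unsatisfiable

From constraints 4 and 8: x ≥ w and w ≥ 5, so x ≥ 5. From constraints 2 and 6: x ≤ v and v ≤ 1, so x ≤ 1. But 1 < 5, so no value of x works.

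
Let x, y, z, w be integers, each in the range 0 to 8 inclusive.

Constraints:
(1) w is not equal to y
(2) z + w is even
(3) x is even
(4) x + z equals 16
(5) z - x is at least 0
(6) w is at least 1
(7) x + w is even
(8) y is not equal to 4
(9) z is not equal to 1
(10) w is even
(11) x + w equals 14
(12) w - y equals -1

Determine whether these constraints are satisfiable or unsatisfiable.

The assignment x = 8, y = 7, z = 8, w = 6 works:
  constraint 4 holds since x + z = 16.
  constraint 5 holds since z - x = 0.
The rest check out directly.

Satisfiable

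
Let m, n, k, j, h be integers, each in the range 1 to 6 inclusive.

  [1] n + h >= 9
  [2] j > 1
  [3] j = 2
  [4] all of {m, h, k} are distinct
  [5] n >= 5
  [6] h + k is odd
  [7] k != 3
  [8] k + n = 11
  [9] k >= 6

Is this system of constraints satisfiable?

Satisfiable

Setting (m, n, k, j, h) = (4, 5, 6, 2, 5) satisfies everything: constraint 1: n + h = 10; constraint 8: k + n = 11, and the others follow.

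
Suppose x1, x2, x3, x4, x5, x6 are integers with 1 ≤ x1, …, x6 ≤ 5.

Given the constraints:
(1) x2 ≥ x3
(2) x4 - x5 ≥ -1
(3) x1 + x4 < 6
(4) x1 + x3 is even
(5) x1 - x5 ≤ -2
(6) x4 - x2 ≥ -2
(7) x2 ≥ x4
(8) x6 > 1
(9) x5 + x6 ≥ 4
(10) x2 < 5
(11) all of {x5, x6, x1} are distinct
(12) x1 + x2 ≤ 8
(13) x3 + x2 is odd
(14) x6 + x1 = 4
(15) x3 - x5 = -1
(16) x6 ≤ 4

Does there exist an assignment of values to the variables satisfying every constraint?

The assignment x1 = 1, x2 = 4, x3 = 3, x4 = 4, x5 = 4, x6 = 3 works:
  constraint 2 holds since x4 - x5 = 0.
  constraint 3 holds since x1 + x4 = 5.
  constraint 5 holds since x1 - x5 = -3.
The rest check out directly.

Satisfiable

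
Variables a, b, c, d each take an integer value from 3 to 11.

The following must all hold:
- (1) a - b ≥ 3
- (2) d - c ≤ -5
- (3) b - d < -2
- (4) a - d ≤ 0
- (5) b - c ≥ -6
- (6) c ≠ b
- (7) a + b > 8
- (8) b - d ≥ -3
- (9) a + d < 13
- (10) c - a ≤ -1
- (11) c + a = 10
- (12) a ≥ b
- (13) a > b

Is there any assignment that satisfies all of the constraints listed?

Constraints 1, 2, 4, and 5 give b − c ≥ -6, c − d ≥ 5, d − a ≥ 0, a − b ≥ 3.
Adding all 4 inequalities: the left sides telescope to 0, and the right sides sum to (-6) + 5 + 0 + 3 = 2. So 0 ≥ 2, which is false.

Unsatisfiable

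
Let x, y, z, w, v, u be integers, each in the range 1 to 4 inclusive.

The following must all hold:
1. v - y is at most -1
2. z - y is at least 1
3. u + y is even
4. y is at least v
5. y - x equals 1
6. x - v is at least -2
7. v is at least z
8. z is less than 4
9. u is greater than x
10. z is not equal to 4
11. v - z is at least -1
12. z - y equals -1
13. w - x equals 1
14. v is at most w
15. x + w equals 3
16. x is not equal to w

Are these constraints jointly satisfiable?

Constraints 1, 2, and 11 give v − z ≥ -1, z − y ≥ 1, y − v ≥ 1.
Adding all 3 inequalities: the left sides telescope to 0, and the right sides sum to (-1) + 1 + 1 = 1. So 0 ≥ 1, which is false.

Unsatisfiable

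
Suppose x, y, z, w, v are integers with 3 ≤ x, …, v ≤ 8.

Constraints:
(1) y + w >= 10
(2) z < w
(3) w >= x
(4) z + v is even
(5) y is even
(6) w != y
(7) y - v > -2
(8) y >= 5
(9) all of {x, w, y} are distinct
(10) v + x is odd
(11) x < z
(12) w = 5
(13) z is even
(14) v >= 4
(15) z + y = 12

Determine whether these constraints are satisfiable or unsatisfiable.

The assignment x = 3, y = 8, z = 4, w = 5, v = 8 works:
  constraint 1 holds since y + w = 13.
  constraint 7 holds since y - v = 0.
The rest check out directly.

Satisfiable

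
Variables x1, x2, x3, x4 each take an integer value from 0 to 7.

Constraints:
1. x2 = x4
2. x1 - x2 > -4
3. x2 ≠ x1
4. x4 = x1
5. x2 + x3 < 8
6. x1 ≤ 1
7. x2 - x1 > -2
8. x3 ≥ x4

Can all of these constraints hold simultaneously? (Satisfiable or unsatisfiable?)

Unsatisfiable

From constraints 1 and 4, x2 = x4 = x1, so x2 = x1. But constraint 3 says x2 ≠ x1. Contradiction.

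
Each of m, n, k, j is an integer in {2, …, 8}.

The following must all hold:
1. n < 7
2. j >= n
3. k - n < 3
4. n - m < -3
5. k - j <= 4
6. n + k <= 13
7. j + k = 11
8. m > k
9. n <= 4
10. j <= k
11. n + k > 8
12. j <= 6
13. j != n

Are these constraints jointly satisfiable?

Satisfiable

Try m = 8, n = 4, k = 6, j = 5.
Check constraint 3: k - n = 2; constraint 4: n - m = -4. The remaining constraints are straightforward to verify.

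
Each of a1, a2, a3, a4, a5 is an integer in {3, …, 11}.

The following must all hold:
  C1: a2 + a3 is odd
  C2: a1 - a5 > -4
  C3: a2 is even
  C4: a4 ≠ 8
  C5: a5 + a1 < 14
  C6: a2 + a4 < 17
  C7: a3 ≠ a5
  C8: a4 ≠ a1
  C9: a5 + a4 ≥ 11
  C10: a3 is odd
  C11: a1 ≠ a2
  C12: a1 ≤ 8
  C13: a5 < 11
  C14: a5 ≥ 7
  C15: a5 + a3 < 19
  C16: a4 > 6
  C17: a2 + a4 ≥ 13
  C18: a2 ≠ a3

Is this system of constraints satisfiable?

Satisfiable

The assignment a1 = 4, a2 = 8, a3 = 9, a4 = 7, a5 = 7 works:
  constraint 2 holds since a1 - a5 = -3.
  constraint 5 holds since a5 + a1 = 11.
  constraint 6 holds since a2 + a4 = 15.
The rest check out directly.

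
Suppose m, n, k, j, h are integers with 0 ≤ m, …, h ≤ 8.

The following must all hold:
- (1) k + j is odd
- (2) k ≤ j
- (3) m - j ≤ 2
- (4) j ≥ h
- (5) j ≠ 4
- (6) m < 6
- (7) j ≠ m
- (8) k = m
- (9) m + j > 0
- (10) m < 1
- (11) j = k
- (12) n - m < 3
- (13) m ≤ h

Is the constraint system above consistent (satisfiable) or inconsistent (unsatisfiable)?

Unsatisfiable

From constraints 8 and 11, j = k = m, so j = m. But constraint 7 says j ≠ m. Contradiction.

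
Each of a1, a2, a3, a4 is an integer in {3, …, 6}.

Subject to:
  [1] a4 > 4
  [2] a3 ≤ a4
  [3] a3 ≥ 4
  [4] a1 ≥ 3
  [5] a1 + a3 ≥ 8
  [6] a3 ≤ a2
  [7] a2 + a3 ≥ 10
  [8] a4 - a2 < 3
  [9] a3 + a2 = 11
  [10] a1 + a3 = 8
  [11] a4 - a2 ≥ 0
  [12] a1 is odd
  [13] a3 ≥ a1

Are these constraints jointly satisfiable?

The assignment a1 = 3, a2 = 6, a3 = 5, a4 = 6 works:
  constraint 5 holds since a1 + a3 = 8.
  constraint 7 holds since a2 + a3 = 11.
The rest check out directly.

Satisfiable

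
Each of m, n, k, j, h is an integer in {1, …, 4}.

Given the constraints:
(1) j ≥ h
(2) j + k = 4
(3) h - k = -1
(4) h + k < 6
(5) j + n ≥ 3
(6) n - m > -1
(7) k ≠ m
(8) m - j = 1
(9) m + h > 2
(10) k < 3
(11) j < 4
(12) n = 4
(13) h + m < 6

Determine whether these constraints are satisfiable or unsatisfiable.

One satisfying assignment is m = 3, n = 4, k = 2, j = 2, h = 1.
For the less obvious constraints — constraint 2: j + k = 4; constraint 3: h - k = -1 — and the others hold by inspection.

Satisfiable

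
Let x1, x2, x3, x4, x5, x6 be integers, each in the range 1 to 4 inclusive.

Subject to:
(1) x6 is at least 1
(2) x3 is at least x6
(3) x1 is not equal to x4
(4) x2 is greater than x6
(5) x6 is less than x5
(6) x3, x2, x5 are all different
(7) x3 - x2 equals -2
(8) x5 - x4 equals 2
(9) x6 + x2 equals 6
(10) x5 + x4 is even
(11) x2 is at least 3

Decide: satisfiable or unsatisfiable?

The assignment x1 = 3, x2 = 4, x3 = 2, x4 = 1, x5 = 3, x6 = 2 works:
  constraint 7 holds since x3 - x2 = -2.
  constraint 8 holds since x5 - x4 = 2.
The rest check out directly.

Satisfiable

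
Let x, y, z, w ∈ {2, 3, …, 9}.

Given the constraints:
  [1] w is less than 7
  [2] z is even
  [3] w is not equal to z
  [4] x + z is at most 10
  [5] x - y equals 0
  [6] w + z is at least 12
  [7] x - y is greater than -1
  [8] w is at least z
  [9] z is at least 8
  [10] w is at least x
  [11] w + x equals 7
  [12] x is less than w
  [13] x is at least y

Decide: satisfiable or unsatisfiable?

From constraints 8 and 9: w ≥ z and z ≥ 8, so w ≥ 8. From constraint 1: w ≤ 6. But 6 < 8, so no value of w works.

Unsatisfiable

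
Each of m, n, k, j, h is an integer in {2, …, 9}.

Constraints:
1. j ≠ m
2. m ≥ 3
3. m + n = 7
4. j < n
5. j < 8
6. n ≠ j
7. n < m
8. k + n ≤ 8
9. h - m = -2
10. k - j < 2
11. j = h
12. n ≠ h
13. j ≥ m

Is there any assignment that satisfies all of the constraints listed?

Unsatisfiable

Constraints 4, 7, and 13 give n < m, m ≤ j, j < n. Chaining: n < m ≤ j < n, which forces n < n — impossible.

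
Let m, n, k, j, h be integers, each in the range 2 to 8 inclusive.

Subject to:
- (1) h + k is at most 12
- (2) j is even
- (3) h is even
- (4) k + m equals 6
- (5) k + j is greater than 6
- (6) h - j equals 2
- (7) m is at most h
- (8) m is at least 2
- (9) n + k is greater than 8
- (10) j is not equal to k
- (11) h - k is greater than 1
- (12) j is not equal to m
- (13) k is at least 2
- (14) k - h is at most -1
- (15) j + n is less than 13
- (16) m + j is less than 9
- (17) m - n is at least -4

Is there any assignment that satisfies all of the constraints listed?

Satisfiable

Take m = 3, n = 6, k = 3, j = 4, h = 6. Then constraint 1: h + k = 9; constraint 4: k + m = 6, and every other listed constraint is also met.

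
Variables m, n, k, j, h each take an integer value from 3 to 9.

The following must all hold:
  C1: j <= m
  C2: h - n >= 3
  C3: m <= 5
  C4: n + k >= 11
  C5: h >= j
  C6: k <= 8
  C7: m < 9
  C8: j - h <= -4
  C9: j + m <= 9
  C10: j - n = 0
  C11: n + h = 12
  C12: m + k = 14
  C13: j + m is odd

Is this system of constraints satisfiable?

From constraint 3: m ≤ 5. From constraint 6: k ≤ 8. Hence m + k ≤ 13. But constraint 12 requires m + k = 14, and 14 > 13. Contradiction.

Unsatisfiable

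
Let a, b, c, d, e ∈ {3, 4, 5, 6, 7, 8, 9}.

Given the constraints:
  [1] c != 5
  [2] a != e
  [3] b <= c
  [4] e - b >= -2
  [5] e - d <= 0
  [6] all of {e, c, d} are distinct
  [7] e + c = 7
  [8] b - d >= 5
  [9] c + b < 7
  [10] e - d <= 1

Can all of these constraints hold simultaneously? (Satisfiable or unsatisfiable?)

Constraints 4, 8, and 10 give b − d ≥ 5, d − e ≥ -1, e − b ≥ -2.
Adding all 3 inequalities: the left sides telescope to 0, and the right sides sum to 5 + (-1) + (-2) = 2. So 0 ≥ 2, which is false.

Unsatisfiable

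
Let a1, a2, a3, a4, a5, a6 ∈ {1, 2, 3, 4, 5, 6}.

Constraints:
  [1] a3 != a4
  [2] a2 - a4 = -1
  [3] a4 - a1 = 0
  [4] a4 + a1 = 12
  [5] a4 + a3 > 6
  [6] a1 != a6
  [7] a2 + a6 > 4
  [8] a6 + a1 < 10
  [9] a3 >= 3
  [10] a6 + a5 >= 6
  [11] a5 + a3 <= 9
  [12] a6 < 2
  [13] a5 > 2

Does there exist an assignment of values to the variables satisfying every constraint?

Satisfiable

Take a1 = 6, a2 = 5, a3 = 3, a4 = 6, a5 = 5, a6 = 1. Then constraint 2: a2 - a4 = -1; constraint 3: a4 - a1 = 0; constraint 4: a4 + a1 = 12, and every other listed constraint is also met.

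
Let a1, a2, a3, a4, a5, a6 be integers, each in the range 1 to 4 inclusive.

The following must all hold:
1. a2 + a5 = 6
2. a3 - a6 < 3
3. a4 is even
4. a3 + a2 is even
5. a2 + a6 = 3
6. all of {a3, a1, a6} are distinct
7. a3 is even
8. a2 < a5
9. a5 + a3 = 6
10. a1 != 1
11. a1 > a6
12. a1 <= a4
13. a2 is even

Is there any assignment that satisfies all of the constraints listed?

Satisfiable

Setting (a1, a2, a3, a4, a5, a6) = (4, 2, 2, 4, 4, 1) satisfies everything: constraint 1: a2 + a5 = 6; constraint 2: a3 - a6 = 1, and the others follow.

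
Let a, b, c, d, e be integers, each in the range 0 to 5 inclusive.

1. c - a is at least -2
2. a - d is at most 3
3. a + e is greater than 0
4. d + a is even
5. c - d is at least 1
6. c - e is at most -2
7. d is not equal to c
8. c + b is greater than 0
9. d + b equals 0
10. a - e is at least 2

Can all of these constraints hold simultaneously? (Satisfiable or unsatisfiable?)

Unsatisfiable

Constraints 2, 5, 6, and 10 give e − c ≥ 2, c − d ≥ 1, d − a ≥ -3, a − e ≥ 2.
Adding all 4 inequalities: the left sides telescope to 0, and the right sides sum to 2 + 1 + (-3) + 2 = 2. So 0 ≥ 2, which is false.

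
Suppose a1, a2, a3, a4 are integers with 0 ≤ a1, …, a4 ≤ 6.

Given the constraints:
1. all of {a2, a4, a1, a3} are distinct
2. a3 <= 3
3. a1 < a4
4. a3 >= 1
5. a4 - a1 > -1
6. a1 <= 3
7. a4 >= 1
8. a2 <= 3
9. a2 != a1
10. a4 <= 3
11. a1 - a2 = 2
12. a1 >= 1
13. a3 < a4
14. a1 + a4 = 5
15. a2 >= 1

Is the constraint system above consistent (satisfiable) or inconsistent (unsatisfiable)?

Unsatisfiable

Constraints 2, 4, 6, 7, 8, 10, 12, and 15 confine each of a2, a4, a1, a3 to the 3 values {1, …, 3}.
Constraint 1 requires all 4 of them to be distinct, but only 3 values are available — impossible by the pigeonhole principle.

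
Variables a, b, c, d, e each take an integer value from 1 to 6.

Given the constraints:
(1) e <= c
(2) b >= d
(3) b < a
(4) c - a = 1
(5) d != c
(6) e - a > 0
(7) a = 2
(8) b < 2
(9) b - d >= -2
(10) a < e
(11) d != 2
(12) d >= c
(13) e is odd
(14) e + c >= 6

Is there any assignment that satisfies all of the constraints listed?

Constraints 1, 2, 3, 10, and 12 give e ≤ c, c ≤ d, d ≤ b, b < a, a < e. Chaining: e ≤ c ≤ d ≤ b < a < e, which forces e < e — impossible.

Unsatisfiable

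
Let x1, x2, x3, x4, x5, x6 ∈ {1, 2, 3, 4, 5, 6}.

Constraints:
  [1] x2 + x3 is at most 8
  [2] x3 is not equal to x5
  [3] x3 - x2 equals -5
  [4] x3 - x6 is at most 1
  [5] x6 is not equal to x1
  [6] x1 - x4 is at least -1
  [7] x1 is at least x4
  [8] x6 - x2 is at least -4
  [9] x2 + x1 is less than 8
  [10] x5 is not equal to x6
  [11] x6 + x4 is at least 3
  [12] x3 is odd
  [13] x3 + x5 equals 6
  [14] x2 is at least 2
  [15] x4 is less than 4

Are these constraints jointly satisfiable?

One satisfying assignment is x1 = 1, x2 = 6, x3 = 1, x4 = 1, x5 = 5, x6 = 3.
For the less obvious constraints — constraint 1: x2 + x3 = 7; constraint 3: x3 - x2 = -5 — and the others hold by inspection.

Satisfiable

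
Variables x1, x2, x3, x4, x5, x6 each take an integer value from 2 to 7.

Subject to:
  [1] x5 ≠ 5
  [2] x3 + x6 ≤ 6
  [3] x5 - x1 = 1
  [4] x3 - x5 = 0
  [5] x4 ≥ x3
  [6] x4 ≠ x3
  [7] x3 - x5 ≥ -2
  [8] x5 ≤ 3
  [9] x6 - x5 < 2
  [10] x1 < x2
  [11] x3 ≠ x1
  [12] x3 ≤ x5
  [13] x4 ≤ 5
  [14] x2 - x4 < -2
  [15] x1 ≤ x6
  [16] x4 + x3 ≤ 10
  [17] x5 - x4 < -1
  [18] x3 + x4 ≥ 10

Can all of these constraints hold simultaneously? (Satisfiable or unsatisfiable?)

Unsatisfiable

From constraints 8 and 12: x3 ≤ x5 ≤ 3. From constraint 13: x4 ≤ 5. Hence x3 + x4 ≤ 8. But constraint 18 requires x3 + x4 ≥ 10, and 10 > 8. Contradiction.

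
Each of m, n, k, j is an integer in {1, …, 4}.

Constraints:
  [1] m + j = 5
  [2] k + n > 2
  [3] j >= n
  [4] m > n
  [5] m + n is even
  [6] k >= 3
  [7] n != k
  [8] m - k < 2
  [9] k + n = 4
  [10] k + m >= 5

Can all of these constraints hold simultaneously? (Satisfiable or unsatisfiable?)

Satisfiable

Try m = 3, n = 1, k = 3, j = 2.
Check constraint 1: m + j = 5; constraint 2: k + n = 4. The remaining constraints are straightforward to verify.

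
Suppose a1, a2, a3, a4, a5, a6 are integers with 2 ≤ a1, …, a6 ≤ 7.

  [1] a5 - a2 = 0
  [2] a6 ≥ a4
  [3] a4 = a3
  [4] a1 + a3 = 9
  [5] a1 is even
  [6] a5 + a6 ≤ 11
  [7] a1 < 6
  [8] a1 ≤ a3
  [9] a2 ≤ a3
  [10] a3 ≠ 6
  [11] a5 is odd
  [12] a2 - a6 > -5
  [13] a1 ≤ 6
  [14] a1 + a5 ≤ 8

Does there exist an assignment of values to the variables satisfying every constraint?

Satisfiable

The assignment a1 = 4, a2 = 3, a3 = 5, a4 = 5, a5 = 3, a6 = 5 works:
  constraint 1 holds since a5 - a2 = 0.
  constraint 4 holds since a1 + a3 = 9.
The rest check out directly.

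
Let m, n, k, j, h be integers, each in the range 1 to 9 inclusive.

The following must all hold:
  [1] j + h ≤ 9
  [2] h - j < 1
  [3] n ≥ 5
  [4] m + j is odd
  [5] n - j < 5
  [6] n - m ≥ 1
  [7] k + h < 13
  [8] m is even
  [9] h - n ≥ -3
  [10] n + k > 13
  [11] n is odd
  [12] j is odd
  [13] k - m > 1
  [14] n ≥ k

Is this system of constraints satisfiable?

One satisfying assignment is m = 4, n = 7, k = 7, j = 5, h = 4.
For the less obvious constraints — constraint 1: j + h = 9; constraint 2: h - j = -1; constraint 5: n - j = 2 — and the others hold by inspection.

Satisfiable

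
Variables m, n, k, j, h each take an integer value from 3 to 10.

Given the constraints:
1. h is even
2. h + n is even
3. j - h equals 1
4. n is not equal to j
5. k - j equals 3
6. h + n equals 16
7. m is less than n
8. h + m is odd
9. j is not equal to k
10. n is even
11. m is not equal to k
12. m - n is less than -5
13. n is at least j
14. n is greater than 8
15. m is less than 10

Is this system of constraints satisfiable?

One satisfying assignment is m = 3, n = 10, k = 10, j = 7, h = 6.
For the less obvious constraints — constraint 3: j - h = 1; constraint 5: k - j = 3; constraint 6: h + n = 16 — and the others hold by inspection.

Satisfiable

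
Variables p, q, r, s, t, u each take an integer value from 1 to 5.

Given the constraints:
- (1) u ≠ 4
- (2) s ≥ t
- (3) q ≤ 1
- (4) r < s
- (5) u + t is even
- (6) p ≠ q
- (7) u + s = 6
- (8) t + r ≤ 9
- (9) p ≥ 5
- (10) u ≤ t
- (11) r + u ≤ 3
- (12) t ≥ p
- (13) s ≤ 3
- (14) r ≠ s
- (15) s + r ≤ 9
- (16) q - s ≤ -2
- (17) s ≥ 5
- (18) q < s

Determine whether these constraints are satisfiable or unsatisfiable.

Unsatisfiable

From constraints 9 and 12: t ≥ p and p ≥ 5, so t ≥ 5. From constraints 2 and 13: t ≤ s and s ≤ 3, so t ≤ 3. But 3 < 5, so no value of t works.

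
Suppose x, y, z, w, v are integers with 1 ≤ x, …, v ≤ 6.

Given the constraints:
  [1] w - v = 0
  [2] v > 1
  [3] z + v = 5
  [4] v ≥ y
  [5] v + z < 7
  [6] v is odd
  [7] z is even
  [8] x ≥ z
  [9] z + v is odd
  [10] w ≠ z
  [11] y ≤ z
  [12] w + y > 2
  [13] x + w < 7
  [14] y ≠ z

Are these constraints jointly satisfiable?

Satisfiable

Setting (x, y, z, w, v) = (3, 1, 2, 3, 3) satisfies everything: constraint 1: w - v = 0; constraint 3: z + v = 5, and the others follow.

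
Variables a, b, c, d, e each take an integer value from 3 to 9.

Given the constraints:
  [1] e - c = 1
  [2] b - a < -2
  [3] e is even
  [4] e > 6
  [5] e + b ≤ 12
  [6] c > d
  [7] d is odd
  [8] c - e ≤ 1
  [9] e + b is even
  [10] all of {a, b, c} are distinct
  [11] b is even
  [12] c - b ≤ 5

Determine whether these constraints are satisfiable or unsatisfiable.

Satisfiable

The assignment a = 9, b = 4, c = 7, d = 5, e = 8 works:
  constraint 1 holds since e - c = 1.
  constraint 2 holds since b - a = -5.
  constraint 5 holds since e + b = 12.
The rest check out directly.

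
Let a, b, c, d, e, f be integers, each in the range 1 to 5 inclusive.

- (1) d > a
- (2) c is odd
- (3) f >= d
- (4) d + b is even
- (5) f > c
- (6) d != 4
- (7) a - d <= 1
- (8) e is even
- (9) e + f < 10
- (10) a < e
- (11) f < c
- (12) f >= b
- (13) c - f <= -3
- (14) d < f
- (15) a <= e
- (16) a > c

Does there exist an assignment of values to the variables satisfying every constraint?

Unsatisfiable

Constraints 1, 11, 14, and 16 give f < c, c < a, a < d, d < f. Chaining: f < c < a < d < f, which forces f < f — impossible.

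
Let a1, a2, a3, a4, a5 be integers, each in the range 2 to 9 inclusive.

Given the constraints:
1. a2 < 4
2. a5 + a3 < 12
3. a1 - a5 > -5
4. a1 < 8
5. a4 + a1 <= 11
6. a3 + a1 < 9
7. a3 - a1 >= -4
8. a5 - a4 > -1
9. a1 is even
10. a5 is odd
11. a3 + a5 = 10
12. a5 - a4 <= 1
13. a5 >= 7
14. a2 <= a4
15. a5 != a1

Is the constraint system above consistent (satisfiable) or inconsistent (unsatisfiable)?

Satisfiable

Try a1 = 4, a2 = 3, a3 = 3, a4 = 7, a5 = 7.
Check constraint 2: a5 + a3 = 10; constraint 3: a1 - a5 = -3; constraint 5: a4 + a1 = 11. The remaining constraints are straightforward to verify.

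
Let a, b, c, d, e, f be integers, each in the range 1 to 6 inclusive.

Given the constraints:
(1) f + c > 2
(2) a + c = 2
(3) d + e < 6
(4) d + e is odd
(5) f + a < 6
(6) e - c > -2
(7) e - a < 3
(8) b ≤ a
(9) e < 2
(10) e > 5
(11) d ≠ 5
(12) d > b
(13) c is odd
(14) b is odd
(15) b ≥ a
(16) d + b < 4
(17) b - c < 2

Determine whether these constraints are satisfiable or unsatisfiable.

Unsatisfiable

From constraint 10: e ≥ 6. From constraint 9: e ≤ 1. But 1 < 6, so no value of e works.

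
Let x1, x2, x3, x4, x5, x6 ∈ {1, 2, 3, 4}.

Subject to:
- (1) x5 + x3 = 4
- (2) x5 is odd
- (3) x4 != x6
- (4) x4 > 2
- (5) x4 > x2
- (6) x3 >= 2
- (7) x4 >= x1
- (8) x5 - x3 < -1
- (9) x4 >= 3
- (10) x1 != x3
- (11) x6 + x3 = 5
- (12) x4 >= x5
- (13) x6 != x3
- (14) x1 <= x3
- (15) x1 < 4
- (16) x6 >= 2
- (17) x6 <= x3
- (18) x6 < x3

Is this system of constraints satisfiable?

One satisfying assignment is x1 = 1, x2 = 2, x3 = 3, x4 = 3, x5 = 1, x6 = 2.
For the less obvious constraints — constraint 1: x5 + x3 = 4; constraint 8: x5 - x3 = -2; constraint 11: x6 + x3 = 5 — and the others hold by inspection.

Satisfiable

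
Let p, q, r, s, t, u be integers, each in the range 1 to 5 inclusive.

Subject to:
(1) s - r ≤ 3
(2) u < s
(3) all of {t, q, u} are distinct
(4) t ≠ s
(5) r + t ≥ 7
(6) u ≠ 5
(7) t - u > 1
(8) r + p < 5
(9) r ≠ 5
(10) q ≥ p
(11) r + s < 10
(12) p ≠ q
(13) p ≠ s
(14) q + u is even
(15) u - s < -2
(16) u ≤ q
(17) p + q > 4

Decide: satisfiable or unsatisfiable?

Try p = 1, q = 5, r = 3, s = 5, t = 4, u = 1.
Check constraint 1: s - r = 2; constraint 5: r + t = 7; constraint 7: t - u = 3. The remaining constraints are straightforward to verify.

Satisfiable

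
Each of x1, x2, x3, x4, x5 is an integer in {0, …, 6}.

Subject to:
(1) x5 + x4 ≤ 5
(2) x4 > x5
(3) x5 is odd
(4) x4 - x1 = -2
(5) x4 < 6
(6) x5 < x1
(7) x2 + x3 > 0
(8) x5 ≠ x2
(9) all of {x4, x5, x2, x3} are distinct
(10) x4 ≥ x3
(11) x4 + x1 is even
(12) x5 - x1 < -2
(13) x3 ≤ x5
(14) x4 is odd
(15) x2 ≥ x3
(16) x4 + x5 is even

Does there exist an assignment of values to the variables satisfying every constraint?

Take x1 = 5, x2 = 2, x3 = 0, x4 = 3, x5 = 1. Then constraint 1: x5 + x4 = 4; constraint 4: x4 - x1 = -2, and every other listed constraint is also met.

Satisfiable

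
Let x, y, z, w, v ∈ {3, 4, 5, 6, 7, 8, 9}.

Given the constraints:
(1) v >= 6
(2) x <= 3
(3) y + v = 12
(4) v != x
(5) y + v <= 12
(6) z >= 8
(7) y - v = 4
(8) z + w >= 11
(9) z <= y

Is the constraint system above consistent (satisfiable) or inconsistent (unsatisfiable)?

Unsatisfiable

From constraints 6 and 9: y ≥ z ≥ 8. From constraint 1: v ≥ 6. Hence y + v ≥ 14. But constraint 5 requires y + v ≤ 12, and 12 < 14. Contradiction.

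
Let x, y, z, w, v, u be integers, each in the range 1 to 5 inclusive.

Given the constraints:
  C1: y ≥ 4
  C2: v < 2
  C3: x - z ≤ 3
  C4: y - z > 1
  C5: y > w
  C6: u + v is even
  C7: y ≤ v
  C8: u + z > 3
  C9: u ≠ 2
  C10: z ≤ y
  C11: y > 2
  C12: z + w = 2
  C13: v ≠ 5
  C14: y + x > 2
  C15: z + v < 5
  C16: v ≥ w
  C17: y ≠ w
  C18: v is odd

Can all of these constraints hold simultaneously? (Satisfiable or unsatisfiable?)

Unsatisfiable

From constraints 1 and 7: v ≥ y and y ≥ 4, so v ≥ 4. From constraint 2: v ≤ 1. But 1 < 4, so no value of v works.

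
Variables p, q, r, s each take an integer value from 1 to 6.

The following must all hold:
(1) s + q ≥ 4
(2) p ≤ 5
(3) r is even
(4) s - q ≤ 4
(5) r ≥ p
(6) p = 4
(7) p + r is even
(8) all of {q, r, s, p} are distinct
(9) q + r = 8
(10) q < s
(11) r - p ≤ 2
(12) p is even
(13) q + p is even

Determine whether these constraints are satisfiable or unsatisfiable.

Satisfiable

Setting (p, q, r, s) = (4, 2, 6, 3) satisfies everything: constraint 1: s + q = 5; constraint 4: s - q = 1; constraint 9: q + r = 8, and the others follow.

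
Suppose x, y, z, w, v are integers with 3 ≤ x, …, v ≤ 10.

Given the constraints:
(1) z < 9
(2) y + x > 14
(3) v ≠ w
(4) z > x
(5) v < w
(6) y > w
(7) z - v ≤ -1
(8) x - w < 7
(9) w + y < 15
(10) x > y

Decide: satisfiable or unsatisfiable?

Constraints 4, 5, 6, 7, and 10 give v < w, w < y, y < x, x < z, z < v. Chaining: v < w < y < x < z < v, which forces v < v — impossible.

Unsatisfiable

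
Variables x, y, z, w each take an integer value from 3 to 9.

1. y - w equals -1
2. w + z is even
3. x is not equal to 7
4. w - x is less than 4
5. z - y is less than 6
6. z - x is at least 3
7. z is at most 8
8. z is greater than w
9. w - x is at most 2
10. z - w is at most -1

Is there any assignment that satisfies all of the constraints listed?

Unsatisfiable

Constraints 6, 9, and 10 give x − w ≥ -2, w − z ≥ 1, z − x ≥ 3.
Adding all 3 inequalities: the left sides telescope to 0, and the right sides sum to (-2) + 1 + 3 = 2. So 0 ≥ 2, which is false.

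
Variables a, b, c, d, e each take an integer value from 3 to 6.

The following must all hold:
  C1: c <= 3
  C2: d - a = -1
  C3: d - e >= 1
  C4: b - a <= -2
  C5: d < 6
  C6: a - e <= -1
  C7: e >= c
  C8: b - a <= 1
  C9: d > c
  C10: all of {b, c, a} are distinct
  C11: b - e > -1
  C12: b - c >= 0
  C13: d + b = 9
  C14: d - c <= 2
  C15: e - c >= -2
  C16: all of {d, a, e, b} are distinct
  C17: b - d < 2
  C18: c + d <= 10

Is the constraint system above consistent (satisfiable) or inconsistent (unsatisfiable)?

Constraints 3, 4, 6, 12, and 14 give e − a ≥ 1, a − b ≥ 2, b − c ≥ 0, c − d ≥ -2, d − e ≥ 1.
Adding all 5 inequalities: the left sides telescope to 0, and the right sides sum to 1 + 2 + 0 + (-2) + 1 = 2. So 0 ≥ 2, which is false.

Unsatisfiable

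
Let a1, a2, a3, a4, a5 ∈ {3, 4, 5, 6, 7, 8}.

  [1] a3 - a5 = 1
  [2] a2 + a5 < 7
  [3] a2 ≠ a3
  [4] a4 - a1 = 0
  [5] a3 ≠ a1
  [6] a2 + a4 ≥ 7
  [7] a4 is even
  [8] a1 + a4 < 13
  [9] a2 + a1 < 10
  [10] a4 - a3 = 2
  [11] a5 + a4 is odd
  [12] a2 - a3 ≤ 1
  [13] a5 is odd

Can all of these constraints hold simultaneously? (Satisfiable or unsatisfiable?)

Satisfiable

The assignment a1 = 6, a2 = 3, a3 = 4, a4 = 6, a5 = 3 works:
  constraint 1 holds since a3 - a5 = 1.
  constraint 2 holds since a2 + a5 = 6.
  constraint 4 holds since a4 - a1 = 0.
The rest check out directly.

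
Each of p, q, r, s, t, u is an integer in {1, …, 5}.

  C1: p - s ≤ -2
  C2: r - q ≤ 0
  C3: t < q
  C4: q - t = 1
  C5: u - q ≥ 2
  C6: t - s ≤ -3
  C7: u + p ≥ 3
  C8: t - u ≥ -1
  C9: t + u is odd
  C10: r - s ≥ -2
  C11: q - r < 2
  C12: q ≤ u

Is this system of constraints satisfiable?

Unsatisfiable

Constraints 2, 5, 6, 8, and 10 give s − t ≥ 3, t − u ≥ -1, u − q ≥ 2, q − r ≥ 0, r − s ≥ -2.
Adding all 5 inequalities: the left sides telescope to 0, and the right sides sum to 3 + (-1) + 2 + 0 + (-2) = 2. So 0 ≥ 2, which is false.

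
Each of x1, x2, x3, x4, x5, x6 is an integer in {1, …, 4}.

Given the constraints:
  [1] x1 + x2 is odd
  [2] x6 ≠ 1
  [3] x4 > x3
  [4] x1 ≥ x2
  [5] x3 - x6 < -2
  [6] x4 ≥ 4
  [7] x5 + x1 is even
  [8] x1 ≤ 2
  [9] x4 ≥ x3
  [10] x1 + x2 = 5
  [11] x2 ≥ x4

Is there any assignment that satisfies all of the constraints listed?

Unsatisfiable

From constraints 6 and 11: x2 ≥ x4 and x4 ≥ 4, so x2 ≥ 4. From constraints 4 and 8: x2 ≤ x1 and x1 ≤ 2, so x2 ≤ 2. But 2 < 4, so no value of x2 works.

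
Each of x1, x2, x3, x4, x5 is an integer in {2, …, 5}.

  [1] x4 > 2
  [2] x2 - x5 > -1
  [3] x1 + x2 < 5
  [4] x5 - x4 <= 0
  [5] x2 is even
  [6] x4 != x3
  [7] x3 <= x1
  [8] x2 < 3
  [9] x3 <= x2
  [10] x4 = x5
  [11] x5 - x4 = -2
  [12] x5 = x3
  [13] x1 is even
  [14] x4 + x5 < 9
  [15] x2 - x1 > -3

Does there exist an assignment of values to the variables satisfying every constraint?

Unsatisfiable

From constraints 10 and 12, x4 = x5 = x3, so x4 = x3. But constraint 6 says x4 ≠ x3. Contradiction.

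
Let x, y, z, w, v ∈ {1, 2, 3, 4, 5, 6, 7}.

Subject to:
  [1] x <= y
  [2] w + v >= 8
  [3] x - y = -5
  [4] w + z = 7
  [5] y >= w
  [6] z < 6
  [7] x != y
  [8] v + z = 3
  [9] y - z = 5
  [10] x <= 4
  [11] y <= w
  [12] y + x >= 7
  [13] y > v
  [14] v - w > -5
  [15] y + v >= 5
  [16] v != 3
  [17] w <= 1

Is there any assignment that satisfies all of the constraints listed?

From constraints 11 and 17: y ≤ w ≤ 1. From constraint 10: x ≤ 4. Hence y + x ≤ 5. But constraint 12 requires y + x ≥ 7, and 7 > 5. Contradiction.

Unsatisfiable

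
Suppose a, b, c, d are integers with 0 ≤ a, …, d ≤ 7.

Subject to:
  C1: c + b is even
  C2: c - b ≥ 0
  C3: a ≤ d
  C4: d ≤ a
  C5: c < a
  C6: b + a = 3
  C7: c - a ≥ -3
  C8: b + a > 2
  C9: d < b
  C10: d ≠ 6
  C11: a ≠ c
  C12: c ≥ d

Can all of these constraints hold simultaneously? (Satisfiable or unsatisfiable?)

Constraints 2, 3, 5, and 9 give c < a, a ≤ d, d < b, b ≤ c. Chaining: c < a ≤ d < b ≤ c, which forces c < c — impossible.

Unsatisfiable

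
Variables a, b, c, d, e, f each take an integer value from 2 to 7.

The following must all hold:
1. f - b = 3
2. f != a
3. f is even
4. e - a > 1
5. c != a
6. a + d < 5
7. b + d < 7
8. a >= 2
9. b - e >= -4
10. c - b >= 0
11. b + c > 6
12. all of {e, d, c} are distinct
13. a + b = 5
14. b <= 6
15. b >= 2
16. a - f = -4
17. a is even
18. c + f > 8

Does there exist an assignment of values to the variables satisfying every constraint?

Try a = 2, b = 3, c = 4, d = 2, e = 6, f = 6.
Check constraint 1: f - b = 3; constraint 4: e - a = 4; constraint 6: a + d = 4. The remaining constraints are straightforward to verify.

Satisfiable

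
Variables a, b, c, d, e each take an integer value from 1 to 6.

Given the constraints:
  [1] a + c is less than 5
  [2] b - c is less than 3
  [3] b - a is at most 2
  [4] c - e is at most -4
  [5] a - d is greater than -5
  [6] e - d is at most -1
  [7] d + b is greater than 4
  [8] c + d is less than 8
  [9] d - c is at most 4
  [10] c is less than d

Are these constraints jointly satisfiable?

Constraints 4, 6, and 9 give c − d ≥ -4, d − e ≥ 1, e − c ≥ 4.
Adding all 3 inequalities: the left sides telescope to 0, and the right sides sum to (-4) + 1 + 4 = 1. So 0 ≥ 1, which is false.

Unsatisfiable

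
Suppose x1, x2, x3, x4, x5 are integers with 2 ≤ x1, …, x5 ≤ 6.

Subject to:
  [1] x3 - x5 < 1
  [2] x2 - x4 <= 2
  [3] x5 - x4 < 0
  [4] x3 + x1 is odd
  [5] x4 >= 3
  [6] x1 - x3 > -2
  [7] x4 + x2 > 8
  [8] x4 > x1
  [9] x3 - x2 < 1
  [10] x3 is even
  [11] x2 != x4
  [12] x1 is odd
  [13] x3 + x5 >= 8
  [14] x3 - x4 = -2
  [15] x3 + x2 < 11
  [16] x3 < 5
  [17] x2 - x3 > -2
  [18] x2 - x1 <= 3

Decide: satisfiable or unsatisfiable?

Satisfiable

The assignment x1 = 5, x2 = 5, x3 = 4, x4 = 6, x5 = 5 works:
  constraint 1 holds since x3 - x5 = -1.
  constraint 2 holds since x2 - x4 = -1.
The rest check out directly.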